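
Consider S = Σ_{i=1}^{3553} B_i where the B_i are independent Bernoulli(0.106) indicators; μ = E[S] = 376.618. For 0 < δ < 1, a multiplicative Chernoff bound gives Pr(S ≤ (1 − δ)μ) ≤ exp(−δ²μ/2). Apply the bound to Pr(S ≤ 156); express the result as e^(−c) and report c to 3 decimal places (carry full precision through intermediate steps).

64.618

Write 156 = (1 − δ)μ, so δ = 1 − 156/376.618 = 0.5857872…
Then the exponent is δ²μ/2 = (μ − 156)²/(2μ) = 64.617599.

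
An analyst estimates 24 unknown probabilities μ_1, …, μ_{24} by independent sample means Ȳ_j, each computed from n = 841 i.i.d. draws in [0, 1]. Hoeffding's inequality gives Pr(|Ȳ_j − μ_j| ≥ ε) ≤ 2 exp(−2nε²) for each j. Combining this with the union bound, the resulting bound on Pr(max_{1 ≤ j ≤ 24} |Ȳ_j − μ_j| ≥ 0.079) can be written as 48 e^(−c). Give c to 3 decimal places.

10.497

Union bound over the 24 events: Pr(max_{1 ≤ j ≤ 24} |Ȳ_j − μ_j| ≥ 0.079) ≤ 24·2·exp(−2nε²) = 48 exp(−2·841·0.079²).
So c = 2·841·0.079² = 10.4974.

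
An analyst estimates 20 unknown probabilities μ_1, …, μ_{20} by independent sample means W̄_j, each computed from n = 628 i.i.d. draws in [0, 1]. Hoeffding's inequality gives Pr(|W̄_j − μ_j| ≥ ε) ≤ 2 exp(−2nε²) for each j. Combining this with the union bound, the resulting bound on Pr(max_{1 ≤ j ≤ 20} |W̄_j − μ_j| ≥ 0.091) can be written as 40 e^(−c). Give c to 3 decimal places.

Union bound over the 20 events: Pr(max_{1 ≤ j ≤ 20} |W̄_j − μ_j| ≥ 0.091) ≤ 20·2·exp(−2nε²) = 40 exp(−2·628·0.091²).
So c = 2·628·0.091² = 10.4009.

10.401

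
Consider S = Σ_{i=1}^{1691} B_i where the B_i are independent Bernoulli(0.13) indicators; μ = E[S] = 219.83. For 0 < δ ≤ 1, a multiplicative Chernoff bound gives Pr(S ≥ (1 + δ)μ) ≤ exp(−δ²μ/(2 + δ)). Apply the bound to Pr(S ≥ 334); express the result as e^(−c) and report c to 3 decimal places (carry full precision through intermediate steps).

23.536

Write 334 = (1 + δ)μ, so δ = 334/219.83 − 1 = 0.5193559…
Then the exponent is δ²μ/(2 + δ) = (334 − μ)² / (μ·(2 + δ)) = 23.535722.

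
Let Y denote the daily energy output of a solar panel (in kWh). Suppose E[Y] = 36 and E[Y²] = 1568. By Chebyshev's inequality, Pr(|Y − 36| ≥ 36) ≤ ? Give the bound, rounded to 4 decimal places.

Var(Y) = E[Y²] − (E[Y])² = 1568 − 1296 = 272.
Chebyshev's inequality: Pr(|Y − μ| ≥ t) ≤ Var(Y)/t² = 272/1296 = 0.2099.

0.2099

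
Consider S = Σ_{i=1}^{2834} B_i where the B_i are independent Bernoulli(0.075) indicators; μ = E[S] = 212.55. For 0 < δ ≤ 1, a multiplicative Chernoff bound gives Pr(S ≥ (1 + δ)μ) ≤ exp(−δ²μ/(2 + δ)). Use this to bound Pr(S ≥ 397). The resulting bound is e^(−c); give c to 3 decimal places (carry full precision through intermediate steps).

55.815

Write 397 = (1 + δ)μ, so δ = 397/212.55 − 1 = 0.8677958…
Then the exponent is δ²μ/(2 + δ) = (397 − μ)² / (μ·(2 + δ)) = 55.814621.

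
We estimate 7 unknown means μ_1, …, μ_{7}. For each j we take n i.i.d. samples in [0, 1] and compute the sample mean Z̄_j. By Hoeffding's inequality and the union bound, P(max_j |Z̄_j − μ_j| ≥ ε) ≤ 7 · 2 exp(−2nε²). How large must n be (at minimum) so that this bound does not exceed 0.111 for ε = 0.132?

139

Need 2·7·exp(−2nε²) ≤ 0.111, i.e. exp(−2nε²) ≤ 0.111/14.
So 2nε² ≥ ln(14/0.111) = 4.837282.
Hence n ≥ 4.837282/(2·0.132²) = 138.811.
The smallest integer n is 139.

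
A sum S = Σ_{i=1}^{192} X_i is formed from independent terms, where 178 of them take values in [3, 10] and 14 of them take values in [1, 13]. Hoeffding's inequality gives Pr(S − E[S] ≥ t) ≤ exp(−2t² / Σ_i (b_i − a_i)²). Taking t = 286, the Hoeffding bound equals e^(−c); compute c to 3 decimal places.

Σ(b_i − a_i)² = 178·7² + 14·12² = 10738.
c = 2t² / 10738 = 2·286² / 10738 = 15.2349.

15.235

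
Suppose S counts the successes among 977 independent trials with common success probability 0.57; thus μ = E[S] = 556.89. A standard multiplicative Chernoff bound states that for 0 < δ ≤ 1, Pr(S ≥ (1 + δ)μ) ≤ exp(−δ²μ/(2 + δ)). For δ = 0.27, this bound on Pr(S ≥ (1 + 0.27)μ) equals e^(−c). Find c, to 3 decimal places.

17.884

c = δ²μ/(2 + δ) = 0.27²·556.89/(2 + 0.27) = 17.8843.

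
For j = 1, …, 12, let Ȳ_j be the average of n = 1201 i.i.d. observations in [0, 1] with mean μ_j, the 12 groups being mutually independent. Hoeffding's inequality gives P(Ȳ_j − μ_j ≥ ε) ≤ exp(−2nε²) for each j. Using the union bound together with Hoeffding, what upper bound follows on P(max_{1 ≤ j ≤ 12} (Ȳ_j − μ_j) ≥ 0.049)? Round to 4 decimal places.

Per-experiment Hoeffding bound: exp(−2·1201·0.049²) = exp(−5.76720) = 0.0031285.
Union bound over 12 events: 12·0.0031285 = 0.03754.

0.0375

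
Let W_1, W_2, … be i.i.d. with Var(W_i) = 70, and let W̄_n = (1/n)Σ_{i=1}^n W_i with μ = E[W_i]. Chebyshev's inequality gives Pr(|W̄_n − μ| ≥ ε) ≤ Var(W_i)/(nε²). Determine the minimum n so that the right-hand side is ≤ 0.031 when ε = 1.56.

Require 70/(n·1.56²) ≤ 0.031, i.e. n ≥ 70/(0.031·1.56²) = 927.870.
The smallest integer n is 928.

928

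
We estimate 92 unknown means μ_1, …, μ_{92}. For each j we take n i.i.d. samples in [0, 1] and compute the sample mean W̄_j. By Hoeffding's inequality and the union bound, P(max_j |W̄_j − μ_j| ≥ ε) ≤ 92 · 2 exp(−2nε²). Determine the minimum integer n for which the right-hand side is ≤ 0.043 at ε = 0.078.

Need 2·92·exp(−2nε²) ≤ 0.043, i.e. exp(−2nε²) ≤ 0.043/184.
So 2nε² ≥ ln(184/0.043) = 8.361491.
Hence n ≥ 8.361491/(2·0.078²) = 687.171.
The smallest integer n is 688.

688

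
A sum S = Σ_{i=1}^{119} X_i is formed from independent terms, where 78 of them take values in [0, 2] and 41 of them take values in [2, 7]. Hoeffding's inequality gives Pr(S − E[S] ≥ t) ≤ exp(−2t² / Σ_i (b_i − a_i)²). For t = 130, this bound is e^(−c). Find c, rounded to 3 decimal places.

25.280

Σ(b_i − a_i)² = 78·2² + 41·5² = 1337.
c = 2t² / 1337 = 2·130² / 1337 = 25.2805.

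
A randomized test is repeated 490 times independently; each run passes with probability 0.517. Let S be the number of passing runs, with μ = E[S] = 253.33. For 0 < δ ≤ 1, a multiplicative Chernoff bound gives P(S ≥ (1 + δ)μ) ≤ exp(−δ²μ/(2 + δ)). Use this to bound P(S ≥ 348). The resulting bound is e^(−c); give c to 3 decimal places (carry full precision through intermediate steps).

Write 348 = (1 + δ)μ, so δ = 348/253.33 − 1 = 0.3737023…
Then the exponent is δ²μ/(2 + δ) = (348 − μ)² / (μ·(2 + δ)) = 14.904310.

14.904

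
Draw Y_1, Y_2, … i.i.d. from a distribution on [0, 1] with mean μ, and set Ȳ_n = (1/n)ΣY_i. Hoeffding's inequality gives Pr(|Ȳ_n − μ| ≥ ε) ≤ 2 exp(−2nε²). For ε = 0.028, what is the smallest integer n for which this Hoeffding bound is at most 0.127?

1759

Require 2·exp(−2nε²) ≤ 0.127, i.e. 2nε² ≥ ln(2/0.127) = 2.756715.
So n ≥ 2.756715 / (2·0.028²) = 1758.109.
The smallest integer n is 1759.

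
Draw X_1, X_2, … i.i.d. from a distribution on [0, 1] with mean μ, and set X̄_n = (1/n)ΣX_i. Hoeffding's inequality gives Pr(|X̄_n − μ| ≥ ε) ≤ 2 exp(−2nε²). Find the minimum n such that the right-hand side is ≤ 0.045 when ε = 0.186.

Require 2·exp(−2nε²) ≤ 0.045, i.e. 2nε² ≥ ln(2/0.045) = 3.794240.
So n ≥ 3.794240 / (2·0.186²) = 54.836.
The smallest integer n is 55.

55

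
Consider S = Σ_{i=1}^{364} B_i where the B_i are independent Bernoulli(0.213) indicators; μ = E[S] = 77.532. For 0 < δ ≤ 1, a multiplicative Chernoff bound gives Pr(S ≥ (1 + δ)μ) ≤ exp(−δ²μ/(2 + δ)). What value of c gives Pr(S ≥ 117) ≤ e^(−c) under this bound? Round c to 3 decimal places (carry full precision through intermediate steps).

8.008

Write 117 = (1 + δ)μ, so δ = 117/77.532 − 1 = 0.5090543…
Then the exponent is δ²μ/(2 + δ) = (117 − μ)² / (μ·(2 + δ)) = 8.007541.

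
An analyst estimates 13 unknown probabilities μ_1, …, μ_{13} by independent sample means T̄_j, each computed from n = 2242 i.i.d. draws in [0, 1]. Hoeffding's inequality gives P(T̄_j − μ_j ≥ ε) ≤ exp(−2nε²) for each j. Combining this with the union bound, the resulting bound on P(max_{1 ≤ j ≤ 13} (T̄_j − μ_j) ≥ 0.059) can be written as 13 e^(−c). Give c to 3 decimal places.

15.609

Union bound over the 13 events: P(max_{1 ≤ j ≤ 13} (T̄_j − μ_j) ≥ 0.059) ≤ 13·exp(−2nε²) = 13 exp(−2·2242·0.059²).
So c = 2·2242·0.059² = 15.6088.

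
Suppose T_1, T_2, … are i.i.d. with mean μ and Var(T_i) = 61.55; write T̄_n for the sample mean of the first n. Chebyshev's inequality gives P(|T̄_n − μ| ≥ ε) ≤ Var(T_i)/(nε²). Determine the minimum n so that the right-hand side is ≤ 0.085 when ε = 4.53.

Require 61.55/(n·4.53²) ≤ 0.085, i.e. n ≥ 61.55/(0.085·4.53²) = 35.287.
The smallest integer n is 36.

36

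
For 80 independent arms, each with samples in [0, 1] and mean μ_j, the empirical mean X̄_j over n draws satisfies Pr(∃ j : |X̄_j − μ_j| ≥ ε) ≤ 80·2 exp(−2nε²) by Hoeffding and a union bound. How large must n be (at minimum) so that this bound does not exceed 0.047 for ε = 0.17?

Need 2·80·exp(−2nε²) ≤ 0.047, i.e. exp(−2nε²) ≤ 0.047/160.
So 2nε² ≥ ln(160/0.047) = 8.132781.
Hence n ≥ 8.132781/(2·0.17²) = 140.706.
The smallest integer n is 141.

141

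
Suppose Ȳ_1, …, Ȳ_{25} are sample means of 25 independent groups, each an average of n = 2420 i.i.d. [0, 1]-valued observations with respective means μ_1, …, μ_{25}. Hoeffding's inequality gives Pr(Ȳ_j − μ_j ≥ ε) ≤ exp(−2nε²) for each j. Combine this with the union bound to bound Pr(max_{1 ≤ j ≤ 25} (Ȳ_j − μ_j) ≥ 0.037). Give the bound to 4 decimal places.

0.0331

Per-experiment Hoeffding bound: exp(−2·2420·0.037²) = exp(−6.62596) = 0.0013255.
Union bound over 25 events: 25·0.0013255 = 0.03314.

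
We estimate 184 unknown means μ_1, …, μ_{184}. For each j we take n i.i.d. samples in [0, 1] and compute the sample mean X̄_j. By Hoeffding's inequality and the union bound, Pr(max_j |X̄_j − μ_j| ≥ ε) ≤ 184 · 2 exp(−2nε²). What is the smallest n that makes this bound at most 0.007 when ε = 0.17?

Need 2·184·exp(−2nε²) ≤ 0.007, i.e. exp(−2nε²) ≤ 0.007/368.
So 2nε² ≥ ln(368/0.007) = 10.869928.
Hence n ≥ 10.869928/(2·0.17²) = 188.061.
The smallest integer n is 189.

189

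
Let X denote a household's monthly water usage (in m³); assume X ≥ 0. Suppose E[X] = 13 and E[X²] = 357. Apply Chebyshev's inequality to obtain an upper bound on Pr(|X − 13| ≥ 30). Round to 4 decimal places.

Var(X) = E[X²] − (E[X])² = 357 − 169 = 188.
Chebyshev's inequality: Pr(|X − μ| ≥ t) ≤ Var(X)/t² = 188/900 = 0.2089.

0.2089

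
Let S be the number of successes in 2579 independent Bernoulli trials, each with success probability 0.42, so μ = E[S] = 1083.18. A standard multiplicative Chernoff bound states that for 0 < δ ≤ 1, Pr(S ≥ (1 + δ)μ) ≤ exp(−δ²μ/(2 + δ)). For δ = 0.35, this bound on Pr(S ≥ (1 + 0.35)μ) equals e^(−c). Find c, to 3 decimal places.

56.464

c = δ²μ/(2 + δ) = 0.35²·1083.18/(2 + 0.35) = 56.4636.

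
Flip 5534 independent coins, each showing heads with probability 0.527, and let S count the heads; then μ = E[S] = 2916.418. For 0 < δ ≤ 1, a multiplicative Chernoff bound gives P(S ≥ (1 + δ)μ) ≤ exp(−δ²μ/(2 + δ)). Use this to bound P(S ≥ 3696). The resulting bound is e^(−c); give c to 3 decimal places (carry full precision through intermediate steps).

Write 3696 = (1 + δ)μ, so δ = 3696/2916.418 − 1 = 0.267308…
Then the exponent is δ²μ/(2 + δ) = (3696 − μ)² / (μ·(2 + δ)) = 91.910114.

91.910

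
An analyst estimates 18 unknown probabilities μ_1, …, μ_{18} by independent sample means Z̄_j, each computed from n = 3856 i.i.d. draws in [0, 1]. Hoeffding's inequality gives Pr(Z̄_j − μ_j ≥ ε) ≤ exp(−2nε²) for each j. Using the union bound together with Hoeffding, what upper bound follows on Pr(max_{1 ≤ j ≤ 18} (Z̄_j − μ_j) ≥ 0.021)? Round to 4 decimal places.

Per-experiment Hoeffding bound: exp(−2·3856·0.021²) = exp(−3.40099) = 0.03334.
Union bound over 18 events: 18·0.03334 = 0.60012.

0.6001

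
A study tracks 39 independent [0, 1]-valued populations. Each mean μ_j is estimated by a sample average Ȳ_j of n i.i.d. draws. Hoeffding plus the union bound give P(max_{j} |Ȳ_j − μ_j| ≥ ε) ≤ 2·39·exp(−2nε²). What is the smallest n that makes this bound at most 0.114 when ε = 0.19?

91

Need 2·39·exp(−2nε²) ≤ 0.114, i.e. exp(−2nε²) ≤ 0.114/78.
So 2nε² ≥ ln(78/0.114) = 6.528266.
Hence n ≥ 6.528266/(2·0.19²) = 90.419.
The smallest integer n is 91.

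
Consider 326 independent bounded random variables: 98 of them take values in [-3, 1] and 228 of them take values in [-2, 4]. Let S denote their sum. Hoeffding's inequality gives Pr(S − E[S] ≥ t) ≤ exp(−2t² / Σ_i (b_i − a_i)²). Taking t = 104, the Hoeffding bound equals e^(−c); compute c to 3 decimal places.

Σ(b_i − a_i)² = 98·4² + 228·6² = 9776.
c = 2t² / 9776 = 2·104² / 9776 = 2.2128.

2.213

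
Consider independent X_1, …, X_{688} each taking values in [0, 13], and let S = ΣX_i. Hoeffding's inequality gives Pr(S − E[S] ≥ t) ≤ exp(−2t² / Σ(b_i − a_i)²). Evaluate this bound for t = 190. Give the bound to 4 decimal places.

0.5374

Σ(b_i − a_i)² = 688·(13)² = 116272.
Exponent = 2·190²/116272 = 0.6210.
Bound = exp(−0.6210) = 0.53743.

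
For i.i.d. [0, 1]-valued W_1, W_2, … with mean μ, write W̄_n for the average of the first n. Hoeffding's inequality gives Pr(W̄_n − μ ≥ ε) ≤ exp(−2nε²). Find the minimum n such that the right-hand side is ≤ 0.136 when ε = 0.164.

38

Require exp(−2nε²) ≤ 0.136, i.e. 2nε² ≥ ln(1/0.136) = 1.995100.
So n ≥ 1.995100 / (2·0.164²) = 37.089.
The smallest integer n is 38.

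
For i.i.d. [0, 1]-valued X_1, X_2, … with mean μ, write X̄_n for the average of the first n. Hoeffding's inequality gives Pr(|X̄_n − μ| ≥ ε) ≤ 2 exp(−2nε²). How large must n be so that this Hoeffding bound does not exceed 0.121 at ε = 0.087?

Require 2·exp(−2nε²) ≤ 0.121, i.e. 2nε² ≥ ln(2/0.121) = 2.805112.
So n ≥ 2.805112 / (2·0.087²) = 185.303.
The smallest integer n is 186.

186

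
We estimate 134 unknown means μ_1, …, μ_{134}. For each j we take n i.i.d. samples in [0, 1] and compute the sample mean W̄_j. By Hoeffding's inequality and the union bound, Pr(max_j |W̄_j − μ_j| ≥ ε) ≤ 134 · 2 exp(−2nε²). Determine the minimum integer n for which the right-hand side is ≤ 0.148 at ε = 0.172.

127

Need 2·134·exp(−2nε²) ≤ 0.148, i.e. exp(−2nε²) ≤ 0.148/268.
So 2nε² ≥ ln(268/0.148) = 7.501530.
Hence n ≥ 7.501530/(2·0.172²) = 126.784.
The smallest integer n is 127.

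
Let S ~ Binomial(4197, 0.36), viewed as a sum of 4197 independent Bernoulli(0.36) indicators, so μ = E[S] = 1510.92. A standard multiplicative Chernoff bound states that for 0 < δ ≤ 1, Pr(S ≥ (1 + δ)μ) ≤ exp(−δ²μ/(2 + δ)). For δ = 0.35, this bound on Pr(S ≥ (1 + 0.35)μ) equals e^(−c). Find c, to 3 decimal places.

c = δ²μ/(2 + δ) = 0.35²·1510.92/(2 + 0.35) = 78.7607.

78.761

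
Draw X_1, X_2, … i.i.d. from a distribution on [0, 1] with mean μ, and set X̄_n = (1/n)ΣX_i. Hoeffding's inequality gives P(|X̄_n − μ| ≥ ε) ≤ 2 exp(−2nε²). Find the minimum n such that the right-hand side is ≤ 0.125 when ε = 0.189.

Require 2·exp(−2nε²) ≤ 0.125, i.e. 2nε² ≥ ln(2/0.125) = 2.772589.
So n ≥ 2.772589 / (2·0.189²) = 38.809.
The smallest integer n is 39.

39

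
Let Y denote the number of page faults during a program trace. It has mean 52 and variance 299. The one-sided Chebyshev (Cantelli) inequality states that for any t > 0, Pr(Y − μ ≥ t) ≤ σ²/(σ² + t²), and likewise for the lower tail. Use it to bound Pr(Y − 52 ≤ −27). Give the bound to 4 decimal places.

0.2909

Here σ² = 299 and t = 27, so σ² + t² = 1028.
Cantelli's bound: 299/1028 = 0.2909.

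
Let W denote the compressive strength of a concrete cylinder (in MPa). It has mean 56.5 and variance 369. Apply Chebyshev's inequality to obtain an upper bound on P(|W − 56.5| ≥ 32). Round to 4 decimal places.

0.3604

Chebyshev: P(|W − μ| ≥ t) ≤ Var(W)/t².
Bound = 369 / 1024 = 0.3604.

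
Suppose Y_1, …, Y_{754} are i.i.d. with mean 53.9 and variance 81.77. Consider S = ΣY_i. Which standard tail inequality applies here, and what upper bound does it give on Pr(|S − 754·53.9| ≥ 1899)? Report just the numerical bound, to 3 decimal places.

0.017

With mean and variance of each term known, Chebyshev's inequality bounds the deviation of the sum (or sample mean).
Var(S) = n·Var(Y_i) = 754·81.77 = 61654.58.
Chebyshev: Pr(|S − 754·53.9| ≥ 1899) ≤ Var(S)/1899² = 61654.58/3606201 = 0.0171.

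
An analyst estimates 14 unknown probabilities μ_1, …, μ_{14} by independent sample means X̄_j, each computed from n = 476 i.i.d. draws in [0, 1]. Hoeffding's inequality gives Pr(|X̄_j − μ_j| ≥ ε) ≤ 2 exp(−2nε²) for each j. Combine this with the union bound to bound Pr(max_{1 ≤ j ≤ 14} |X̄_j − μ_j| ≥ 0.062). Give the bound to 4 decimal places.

0.7209

Per-experiment Hoeffding bound: 2·exp(−2·476·0.062²) = 2·exp(−3.65949) = 0.051491.
Union bound over 14 events: 14·0.051491 = 0.72088.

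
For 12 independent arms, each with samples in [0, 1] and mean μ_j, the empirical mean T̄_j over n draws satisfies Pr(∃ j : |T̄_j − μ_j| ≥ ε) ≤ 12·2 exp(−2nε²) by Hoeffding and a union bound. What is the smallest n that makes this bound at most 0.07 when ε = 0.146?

Need 2·12·exp(−2nε²) ≤ 0.07, i.e. exp(−2nε²) ≤ 0.07/24.
So 2nε² ≥ ln(24/0.07) = 5.837314.
Hence n ≥ 5.837314/(2·0.146²) = 136.923.
The smallest integer n is 137.

137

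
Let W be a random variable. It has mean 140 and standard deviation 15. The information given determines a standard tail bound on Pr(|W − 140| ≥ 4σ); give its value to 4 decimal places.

Mean and variance are known, so Chebyshev's inequality applies.
Chebyshev: Pr(|W − μ| ≥ t) ≤ Var(W)/t².
Var(W) = σ² = 15² = 225.
t = 4·15 = 60.
Bound = 225 / 3600 = 0.0625.

0.0625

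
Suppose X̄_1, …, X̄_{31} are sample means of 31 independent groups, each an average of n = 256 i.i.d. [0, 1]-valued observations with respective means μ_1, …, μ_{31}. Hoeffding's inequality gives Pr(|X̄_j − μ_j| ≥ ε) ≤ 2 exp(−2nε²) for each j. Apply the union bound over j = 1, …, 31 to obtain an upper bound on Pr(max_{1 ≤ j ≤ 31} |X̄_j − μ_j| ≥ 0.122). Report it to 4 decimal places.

0.0304

Per-experiment Hoeffding bound: 2·exp(−2·256·0.122²) = 2·exp(−7.62061) = 0.00098049.
Union bound over 31 events: 31·0.00098049 = 0.03040.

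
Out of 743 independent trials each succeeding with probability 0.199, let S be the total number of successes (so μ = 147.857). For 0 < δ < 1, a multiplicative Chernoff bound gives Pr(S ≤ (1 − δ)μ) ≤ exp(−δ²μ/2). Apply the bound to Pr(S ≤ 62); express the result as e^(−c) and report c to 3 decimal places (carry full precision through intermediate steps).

Write 62 = (1 − δ)μ, so δ = 1 − 62/147.857 = 0.5806759…
Then the exponent is δ²μ/2 = (μ − 62)²/(2μ) = 24.927546.

24.928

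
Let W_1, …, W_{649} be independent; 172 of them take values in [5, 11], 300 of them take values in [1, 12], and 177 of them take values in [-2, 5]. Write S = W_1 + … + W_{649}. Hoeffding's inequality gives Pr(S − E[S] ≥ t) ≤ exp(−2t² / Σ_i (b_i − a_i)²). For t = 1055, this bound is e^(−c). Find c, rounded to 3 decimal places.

43.507

Σ(b_i − a_i)² = 172·6² + 300·11² + 177·7² = 51165.
c = 2t² / 51165 = 2·1055² / 51165 = 43.5073.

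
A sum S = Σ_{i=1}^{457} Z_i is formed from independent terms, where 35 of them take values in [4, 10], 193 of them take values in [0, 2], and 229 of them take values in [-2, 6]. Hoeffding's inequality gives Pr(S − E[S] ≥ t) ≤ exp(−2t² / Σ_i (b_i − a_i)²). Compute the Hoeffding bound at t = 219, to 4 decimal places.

0.0032

Σ(b_i − a_i)² = 35·6² + 193·2² + 229·8² = 16688.
Exponent = 2·219² / 16688 = 5.74796.
Bound = exp(−5.74796) = 0.00319.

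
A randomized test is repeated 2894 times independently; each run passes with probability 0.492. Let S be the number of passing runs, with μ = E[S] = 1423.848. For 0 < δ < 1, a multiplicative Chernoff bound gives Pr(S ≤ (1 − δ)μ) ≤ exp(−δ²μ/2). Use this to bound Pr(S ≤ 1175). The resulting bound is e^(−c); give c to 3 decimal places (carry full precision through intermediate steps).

21.746

Write 1175 = (1 − δ)μ, so δ = 1 − 1175/1423.848 = 0.1747715…
Then the exponent is δ²μ/2 = (μ − 1175)²/(2μ) = 21.745765.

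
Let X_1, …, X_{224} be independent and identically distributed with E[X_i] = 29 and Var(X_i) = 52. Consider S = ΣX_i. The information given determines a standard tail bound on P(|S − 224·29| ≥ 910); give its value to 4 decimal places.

With mean and variance of each term known, Chebyshev's inequality bounds the deviation of the sum (or sample mean).
Var(S) = n·Var(X_i) = 224·52 = 11648.
Chebyshev: P(|S − 224·29| ≥ 910) ≤ Var(S)/910² = 11648/828100 = 0.0141.

0.0141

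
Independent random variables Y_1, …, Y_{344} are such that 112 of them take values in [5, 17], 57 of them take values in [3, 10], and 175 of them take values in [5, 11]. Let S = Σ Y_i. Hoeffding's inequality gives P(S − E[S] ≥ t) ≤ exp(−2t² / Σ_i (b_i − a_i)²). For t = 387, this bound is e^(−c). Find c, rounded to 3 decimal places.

Σ(b_i − a_i)² = 112·12² + 57·7² + 175·6² = 25221.
c = 2t² / 25221 = 2·387² / 25221 = 11.8765.

11.877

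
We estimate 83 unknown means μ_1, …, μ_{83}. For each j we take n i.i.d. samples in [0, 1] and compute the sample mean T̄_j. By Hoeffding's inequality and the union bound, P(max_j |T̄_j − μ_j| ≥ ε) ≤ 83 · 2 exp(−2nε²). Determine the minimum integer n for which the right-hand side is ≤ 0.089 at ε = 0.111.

306

Need 2·83·exp(−2nε²) ≤ 0.089, i.e. exp(−2nε²) ≤ 0.089/166.
So 2nε² ≥ ln(166/0.089) = 7.531107.
Hence n ≥ 7.531107/(2·0.111²) = 305.621.
The smallest integer n is 306.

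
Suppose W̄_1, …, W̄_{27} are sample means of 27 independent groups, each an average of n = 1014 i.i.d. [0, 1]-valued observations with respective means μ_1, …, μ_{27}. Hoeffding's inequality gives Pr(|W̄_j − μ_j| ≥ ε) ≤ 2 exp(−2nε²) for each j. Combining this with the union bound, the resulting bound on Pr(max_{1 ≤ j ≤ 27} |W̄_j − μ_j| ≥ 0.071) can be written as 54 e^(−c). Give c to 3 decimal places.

10.223

Union bound over the 27 events: Pr(max_{1 ≤ j ≤ 27} |W̄_j − μ_j| ≥ 0.071) ≤ 27·2·exp(−2nε²) = 54 exp(−2·1014·0.071²).
So c = 2·1014·0.071² = 10.2231.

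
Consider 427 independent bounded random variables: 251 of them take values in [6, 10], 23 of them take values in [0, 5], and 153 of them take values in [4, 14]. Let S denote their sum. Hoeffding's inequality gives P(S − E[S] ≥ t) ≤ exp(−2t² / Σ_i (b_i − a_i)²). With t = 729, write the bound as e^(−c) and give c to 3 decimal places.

53.435

Σ(b_i − a_i)² = 251·4² + 23·5² + 153·10² = 19891.
c = 2t² / 19891 = 2·729² / 19891 = 53.4353.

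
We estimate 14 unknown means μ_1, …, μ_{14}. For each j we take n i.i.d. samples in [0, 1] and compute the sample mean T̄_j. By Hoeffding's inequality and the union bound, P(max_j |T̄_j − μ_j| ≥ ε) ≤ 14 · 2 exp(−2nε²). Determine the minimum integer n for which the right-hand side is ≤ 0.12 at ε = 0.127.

Need 2·14·exp(−2nε²) ≤ 0.12, i.e. exp(−2nε²) ≤ 0.12/28.
So 2nε² ≥ ln(28/0.12) = 5.452468.
Hence n ≥ 5.452468/(2·0.127²) = 169.027.
The smallest integer n is 170.

170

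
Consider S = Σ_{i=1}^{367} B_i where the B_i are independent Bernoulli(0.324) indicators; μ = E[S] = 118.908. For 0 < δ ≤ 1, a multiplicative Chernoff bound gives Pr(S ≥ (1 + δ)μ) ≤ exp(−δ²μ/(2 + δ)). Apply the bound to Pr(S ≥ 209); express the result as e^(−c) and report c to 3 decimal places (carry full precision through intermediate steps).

24.753

Write 209 = (1 + δ)μ, so δ = 209/118.908 − 1 = 0.7576614…
Then the exponent is δ²μ/(2 + δ) = (209 − μ)² / (μ·(2 + δ)) = 24.752578.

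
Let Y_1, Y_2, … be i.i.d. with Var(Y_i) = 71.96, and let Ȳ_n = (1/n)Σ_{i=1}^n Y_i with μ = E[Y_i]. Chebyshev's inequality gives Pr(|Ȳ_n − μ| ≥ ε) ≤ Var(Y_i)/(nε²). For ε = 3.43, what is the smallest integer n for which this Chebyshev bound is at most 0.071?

Require 71.96/(n·3.43²) ≤ 0.071, i.e. n ≥ 71.96/(0.071·3.43²) = 86.148.
The smallest integer n is 87.

87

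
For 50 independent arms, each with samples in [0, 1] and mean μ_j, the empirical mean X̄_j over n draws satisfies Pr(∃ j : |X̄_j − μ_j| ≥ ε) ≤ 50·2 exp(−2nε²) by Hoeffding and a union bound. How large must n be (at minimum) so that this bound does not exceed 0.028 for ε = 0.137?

218

Need 2·50·exp(−2nε²) ≤ 0.028, i.e. exp(−2nε²) ≤ 0.028/100.
So 2nε² ≥ ln(100/0.028) = 8.180721.
Hence n ≥ 8.180721/(2·0.137²) = 217.932.
The smallest integer n is 218.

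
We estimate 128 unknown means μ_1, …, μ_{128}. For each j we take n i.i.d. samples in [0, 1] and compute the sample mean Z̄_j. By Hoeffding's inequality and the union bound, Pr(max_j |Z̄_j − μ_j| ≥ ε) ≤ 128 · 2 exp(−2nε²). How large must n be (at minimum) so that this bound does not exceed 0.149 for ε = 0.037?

Need 2·128·exp(−2nε²) ≤ 0.149, i.e. exp(−2nε²) ≤ 0.149/256.
So 2nε² ≥ ln(256/0.149) = 7.448986.
Hence n ≥ 7.448986/(2·0.037²) = 2720.594.
The smallest integer n is 2721.

2721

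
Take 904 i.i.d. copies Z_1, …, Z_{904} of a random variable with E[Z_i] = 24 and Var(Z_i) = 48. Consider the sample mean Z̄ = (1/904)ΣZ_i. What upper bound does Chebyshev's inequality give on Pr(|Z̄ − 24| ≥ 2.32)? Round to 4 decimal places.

Var(Z̄) = Var(Z_i)/n = 48/904 = 0.053097.
Chebyshev: Pr(|Z̄ − 24| ≥ 2.32) ≤ Var(Z̄)/(2.32)² = 48/(904·2.32²) = 0.0099.

0.0099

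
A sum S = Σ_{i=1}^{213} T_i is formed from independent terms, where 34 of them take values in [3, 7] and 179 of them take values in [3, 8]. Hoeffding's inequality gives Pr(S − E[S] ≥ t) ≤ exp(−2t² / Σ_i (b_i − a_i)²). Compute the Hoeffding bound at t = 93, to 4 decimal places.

0.0319

Σ(b_i − a_i)² = 34·4² + 179·5² = 5019.
Exponent = 2·93² / 5019 = 3.44650.
Bound = exp(−3.44650) = 0.03186.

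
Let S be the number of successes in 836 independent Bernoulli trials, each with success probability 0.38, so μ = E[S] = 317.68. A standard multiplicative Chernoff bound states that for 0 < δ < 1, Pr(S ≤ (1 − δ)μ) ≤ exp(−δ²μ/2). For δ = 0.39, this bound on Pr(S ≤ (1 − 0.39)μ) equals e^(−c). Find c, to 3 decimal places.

24.160

c = δ²μ/2 = 0.39²·317.68/2 = 24.1596.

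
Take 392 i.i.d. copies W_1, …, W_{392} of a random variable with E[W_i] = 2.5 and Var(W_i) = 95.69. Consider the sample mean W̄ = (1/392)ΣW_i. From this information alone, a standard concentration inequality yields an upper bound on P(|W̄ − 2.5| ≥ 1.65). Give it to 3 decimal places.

0.090

With mean and variance of each term known, Chebyshev's inequality bounds the deviation of the sum (or sample mean).
Var(W̄) = Var(W_i)/n = 95.69/392 = 0.24411.
Chebyshev: P(|W̄ − 2.5| ≥ 1.65) ≤ Var(W̄)/(1.65)² = 95.69/(392·1.65²) = 0.0897.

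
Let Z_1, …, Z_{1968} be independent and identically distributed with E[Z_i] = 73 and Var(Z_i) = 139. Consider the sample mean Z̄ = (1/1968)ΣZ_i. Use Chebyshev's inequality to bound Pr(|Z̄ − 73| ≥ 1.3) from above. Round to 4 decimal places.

0.0418

Var(Z̄) = Var(Z_i)/n = 139/1968 = 0.07063.
Chebyshev: Pr(|Z̄ − 73| ≥ 1.3) ≤ Var(Z̄)/(1.3)² = 139/(1968·1.3²) = 0.0418.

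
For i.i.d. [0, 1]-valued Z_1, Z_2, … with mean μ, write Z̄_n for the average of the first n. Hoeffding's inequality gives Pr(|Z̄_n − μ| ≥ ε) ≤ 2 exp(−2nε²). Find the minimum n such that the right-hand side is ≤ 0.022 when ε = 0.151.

99

Require 2·exp(−2nε²) ≤ 0.022, i.e. 2nε² ≥ ln(2/0.022) = 4.509860.
So n ≥ 4.509860 / (2·0.151²) = 98.896.
The smallest integer n is 99.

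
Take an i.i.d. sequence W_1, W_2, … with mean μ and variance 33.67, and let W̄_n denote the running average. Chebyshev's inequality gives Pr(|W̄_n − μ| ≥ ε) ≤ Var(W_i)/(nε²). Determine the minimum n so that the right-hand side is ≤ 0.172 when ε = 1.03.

185

Require 33.67/(n·1.03²) ≤ 0.172, i.e. n ≥ 33.67/(0.172·1.03²) = 184.519.
The smallest integer n is 185.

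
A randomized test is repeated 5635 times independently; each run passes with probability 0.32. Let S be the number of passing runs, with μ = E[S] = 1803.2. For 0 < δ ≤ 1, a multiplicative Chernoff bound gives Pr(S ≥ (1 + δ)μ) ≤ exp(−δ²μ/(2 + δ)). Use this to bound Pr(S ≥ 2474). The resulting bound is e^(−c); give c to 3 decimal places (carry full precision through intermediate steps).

Write 2474 = (1 + δ)μ, so δ = 2474/1803.2 − 1 = 0.3720053…
Then the exponent is δ²μ/(2 + δ) = (2474 − μ)² / (μ·(2 + δ)) = 105.202619.

105.203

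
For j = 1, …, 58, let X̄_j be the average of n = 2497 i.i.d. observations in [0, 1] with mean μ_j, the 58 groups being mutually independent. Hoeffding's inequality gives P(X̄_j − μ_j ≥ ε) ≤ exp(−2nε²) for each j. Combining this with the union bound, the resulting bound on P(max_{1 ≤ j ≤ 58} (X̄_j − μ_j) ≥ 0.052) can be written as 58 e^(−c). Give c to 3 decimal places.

Union bound over the 58 events: P(max_{1 ≤ j ≤ 58} (X̄_j − μ_j) ≥ 0.052) ≤ 58·exp(−2nε²) = 58 exp(−2·2497·0.052²).
So c = 2·2497·0.052² = 13.5038.

13.504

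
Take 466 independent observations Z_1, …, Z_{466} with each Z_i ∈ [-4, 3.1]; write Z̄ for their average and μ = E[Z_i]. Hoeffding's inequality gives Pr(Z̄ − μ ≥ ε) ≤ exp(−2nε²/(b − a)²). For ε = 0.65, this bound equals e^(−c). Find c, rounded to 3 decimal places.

7.811

c = 2nε²/(b − a)² = 2·466·0.65² / 7.1² = 7.8113.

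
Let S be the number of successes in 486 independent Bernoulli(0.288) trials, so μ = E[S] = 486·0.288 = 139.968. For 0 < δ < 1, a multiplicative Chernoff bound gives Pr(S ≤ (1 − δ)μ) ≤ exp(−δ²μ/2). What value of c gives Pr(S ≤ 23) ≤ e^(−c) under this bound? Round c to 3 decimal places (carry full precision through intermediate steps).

Write 23 = (1 − δ)μ, so δ = 1 − 23/139.968 = 0.8356767…
Then the exponent is δ²μ/2 = (μ − 23)²/(2μ) = 48.873718.

48.874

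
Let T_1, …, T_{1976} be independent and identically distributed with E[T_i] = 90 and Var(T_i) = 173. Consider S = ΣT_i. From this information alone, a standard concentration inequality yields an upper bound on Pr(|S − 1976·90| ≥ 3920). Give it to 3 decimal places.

0.022

With mean and variance of each term known, Chebyshev's inequality bounds the deviation of the sum (or sample mean).
Var(S) = n·Var(T_i) = 1976·173 = 341848.
Chebyshev: Pr(|S − 1976·90| ≥ 3920) ≤ Var(S)/3920² = 341848/15366400 = 0.0222.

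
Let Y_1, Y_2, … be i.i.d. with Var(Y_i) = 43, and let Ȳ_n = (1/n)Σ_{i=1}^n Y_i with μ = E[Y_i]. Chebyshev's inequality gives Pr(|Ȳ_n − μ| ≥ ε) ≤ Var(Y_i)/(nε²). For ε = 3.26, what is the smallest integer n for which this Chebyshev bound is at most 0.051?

Require 43/(n·3.26²) ≤ 0.051, i.e. n ≥ 43/(0.051·3.26²) = 79.335.
The smallest integer n is 80.

80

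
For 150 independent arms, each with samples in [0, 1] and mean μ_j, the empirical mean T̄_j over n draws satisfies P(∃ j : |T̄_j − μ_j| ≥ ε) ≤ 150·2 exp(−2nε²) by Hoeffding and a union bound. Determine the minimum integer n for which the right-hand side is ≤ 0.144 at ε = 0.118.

Need 2·150·exp(−2nε²) ≤ 0.144, i.e. exp(−2nε²) ≤ 0.144/300.
So 2nε² ≥ ln(300/0.144) = 7.641724.
Hence n ≥ 7.641724/(2·0.118²) = 274.408.
The smallest integer n is 275.

275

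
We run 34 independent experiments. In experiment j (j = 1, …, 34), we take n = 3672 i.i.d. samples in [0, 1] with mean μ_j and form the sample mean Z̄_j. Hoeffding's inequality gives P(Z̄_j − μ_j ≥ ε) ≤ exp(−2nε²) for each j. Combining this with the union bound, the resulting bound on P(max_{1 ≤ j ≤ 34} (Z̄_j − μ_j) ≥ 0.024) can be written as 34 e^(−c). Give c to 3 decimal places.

Union bound over the 34 events: P(max_{1 ≤ j ≤ 34} (Z̄_j − μ_j) ≥ 0.024) ≤ 34·exp(−2nε²) = 34 exp(−2·3672·0.024²).
So c = 2·3672·0.024² = 4.2301.

4.230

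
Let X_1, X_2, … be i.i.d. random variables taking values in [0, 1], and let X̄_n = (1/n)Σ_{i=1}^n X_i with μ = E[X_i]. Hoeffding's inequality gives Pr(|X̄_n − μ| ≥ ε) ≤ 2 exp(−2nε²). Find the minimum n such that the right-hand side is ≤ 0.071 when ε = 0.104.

155

Require 2·exp(−2nε²) ≤ 0.071, i.e. 2nε² ≥ ln(2/0.071) = 3.338223.
So n ≥ 3.338223 / (2·0.104²) = 154.319.
The smallest integer n is 155.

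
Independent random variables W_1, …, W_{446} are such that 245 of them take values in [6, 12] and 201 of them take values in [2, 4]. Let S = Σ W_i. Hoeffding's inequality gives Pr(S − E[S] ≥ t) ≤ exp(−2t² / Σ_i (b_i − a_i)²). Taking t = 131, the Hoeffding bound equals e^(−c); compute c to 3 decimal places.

Σ(b_i − a_i)² = 245·6² + 201·2² = 9624.
c = 2t² / 9624 = 2·131² / 9624 = 3.5663.

3.566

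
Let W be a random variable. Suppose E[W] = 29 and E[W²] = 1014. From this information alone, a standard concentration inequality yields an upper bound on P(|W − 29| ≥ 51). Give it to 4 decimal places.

The first two moments determine the variance, so Chebyshev's inequality is the sharpest standard bound available.
Var(W) = E[W²] − (E[W])² = 1014 − 841 = 173.
Chebyshev's inequality: P(|W − μ| ≥ t) ≤ Var(W)/t² = 173/2601 = 0.0665.

0.0665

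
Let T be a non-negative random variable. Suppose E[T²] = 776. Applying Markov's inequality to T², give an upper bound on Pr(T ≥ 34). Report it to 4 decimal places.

Since T ≥ 0, the event {T ≥ 34} is the same as {T² ≥ 1156}.
Markov's inequality applied to T² gives Pr(T² ≥ 1156) ≤ E[T²]/1156 = 776/1156 = 0.6713.

0.6713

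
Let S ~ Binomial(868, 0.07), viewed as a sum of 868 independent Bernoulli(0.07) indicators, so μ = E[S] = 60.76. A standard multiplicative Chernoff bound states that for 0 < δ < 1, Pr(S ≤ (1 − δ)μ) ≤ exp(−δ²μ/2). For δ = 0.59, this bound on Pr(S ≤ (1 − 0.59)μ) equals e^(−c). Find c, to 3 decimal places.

c = δ²μ/2 = 0.59²·60.76/2 = 10.5753.

10.575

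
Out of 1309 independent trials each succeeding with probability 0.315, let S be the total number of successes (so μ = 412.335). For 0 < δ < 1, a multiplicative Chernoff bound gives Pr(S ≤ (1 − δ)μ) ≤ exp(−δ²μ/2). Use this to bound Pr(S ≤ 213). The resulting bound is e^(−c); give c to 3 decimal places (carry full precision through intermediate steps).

48.182

Write 213 = (1 − δ)μ, so δ = 1 − 213/412.335 = 0.4834297…
Then the exponent is δ²μ/2 = (μ − 213)²/(2μ) = 48.182233.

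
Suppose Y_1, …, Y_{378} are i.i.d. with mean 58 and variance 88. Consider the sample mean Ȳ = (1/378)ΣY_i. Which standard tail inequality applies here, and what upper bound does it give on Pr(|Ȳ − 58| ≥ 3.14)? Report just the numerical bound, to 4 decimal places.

0.0236

With mean and variance of each term known, Chebyshev's inequality bounds the deviation of the sum (or sample mean).
Var(Ȳ) = Var(Y_i)/n = 88/378 = 0.2328.
Chebyshev: Pr(|Ȳ − 58| ≥ 3.14) ≤ Var(Ȳ)/(3.14)² = 88/(378·3.14²) = 0.0236.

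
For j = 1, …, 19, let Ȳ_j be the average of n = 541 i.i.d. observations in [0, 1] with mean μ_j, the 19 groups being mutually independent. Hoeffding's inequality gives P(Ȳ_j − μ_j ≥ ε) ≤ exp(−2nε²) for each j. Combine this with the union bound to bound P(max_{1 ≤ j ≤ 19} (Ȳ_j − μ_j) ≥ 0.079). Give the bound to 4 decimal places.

Per-experiment Hoeffding bound: exp(−2·541·0.079²) = exp(−6.75276) = 0.0011677.
Union bound over 19 events: 19·0.0011677 = 0.02219.

0.0222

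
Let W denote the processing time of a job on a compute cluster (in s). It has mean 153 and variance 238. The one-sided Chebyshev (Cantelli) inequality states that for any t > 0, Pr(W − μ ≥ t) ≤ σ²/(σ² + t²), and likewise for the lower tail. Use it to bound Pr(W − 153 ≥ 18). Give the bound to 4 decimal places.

Here σ² = 238 and t = 18, so σ² + t² = 562.
Cantelli's bound: 238/562 = 0.4235.

0.4235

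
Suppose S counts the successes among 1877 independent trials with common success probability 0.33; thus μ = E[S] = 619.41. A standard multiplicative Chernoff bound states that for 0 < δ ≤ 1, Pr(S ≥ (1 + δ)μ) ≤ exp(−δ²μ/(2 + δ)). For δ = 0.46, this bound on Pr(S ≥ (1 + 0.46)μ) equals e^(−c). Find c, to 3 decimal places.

c = δ²μ/(2 + δ) = 0.46²·619.41/(2 + 0.46) = 53.2793.

53.279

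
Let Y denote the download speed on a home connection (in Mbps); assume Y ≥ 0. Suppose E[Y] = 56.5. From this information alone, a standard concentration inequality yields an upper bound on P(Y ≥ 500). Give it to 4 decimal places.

Only the mean of a non-negative variable is known, so Markov's inequality is the applicable tail bound.
Markov's inequality: for a non-negative random variable, P(Y ≥ a) ≤ E[Y]/a.
Here E[Y] = 56.5 and a = 500, so the bound is 56.5/500 = 0.1130.

0.1130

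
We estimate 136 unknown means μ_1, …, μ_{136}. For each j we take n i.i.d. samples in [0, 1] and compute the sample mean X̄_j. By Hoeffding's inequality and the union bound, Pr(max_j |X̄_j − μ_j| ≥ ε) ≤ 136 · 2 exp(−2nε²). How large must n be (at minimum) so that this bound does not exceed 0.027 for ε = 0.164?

Need 2·136·exp(−2nε²) ≤ 0.027, i.e. exp(−2nε²) ≤ 0.027/272.
So 2nε² ≥ ln(272/0.027) = 9.217720.
Hence n ≥ 9.217720/(2·0.164²) = 171.359.
The smallest integer n is 172.

172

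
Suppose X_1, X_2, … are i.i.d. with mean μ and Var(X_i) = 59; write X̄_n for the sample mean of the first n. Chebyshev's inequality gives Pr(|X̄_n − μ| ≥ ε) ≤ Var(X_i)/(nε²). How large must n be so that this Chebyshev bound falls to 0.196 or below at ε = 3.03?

Require 59/(n·3.03²) ≤ 0.196, i.e. n ≥ 59/(0.196·3.03²) = 32.788.
The smallest integer n is 33.

33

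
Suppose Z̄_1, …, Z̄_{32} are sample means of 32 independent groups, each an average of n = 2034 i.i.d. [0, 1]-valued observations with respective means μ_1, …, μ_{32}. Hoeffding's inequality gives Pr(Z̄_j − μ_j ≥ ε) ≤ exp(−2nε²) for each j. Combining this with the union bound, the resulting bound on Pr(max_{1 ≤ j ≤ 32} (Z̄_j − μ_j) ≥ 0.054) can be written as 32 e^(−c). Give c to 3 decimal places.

Union bound over the 32 events: Pr(max_{1 ≤ j ≤ 32} (Z̄_j − μ_j) ≥ 0.054) ≤ 32·exp(−2nε²) = 32 exp(−2·2034·0.054²).
So c = 2·2034·0.054² = 11.8623.

11.862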